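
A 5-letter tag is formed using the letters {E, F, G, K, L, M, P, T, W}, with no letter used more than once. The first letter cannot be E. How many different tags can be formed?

The first letter has 9−1 = 8 choices (anything except E).
The remaining 4 letters are filled from the other 8 symbols without repetition: 8 × 7 × 6 × 5 = 1680.
Total: 8 × 1680 = 13440.

13440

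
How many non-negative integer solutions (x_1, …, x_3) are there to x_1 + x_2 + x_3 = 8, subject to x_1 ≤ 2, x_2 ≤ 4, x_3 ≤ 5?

9

Ignoring the caps, the number of non-negative solutions to x_1+…+x_3 = 8 is C(10,2) = 45.
Subtract solutions that violate a single cap (substitute x_i' = x_i − (cap_i+1)): x_1 ≥ 3 gives C(7,2) = 21; x_2 ≥ 5 gives C(5,2) = 10; x_3 ≥ 6 gives C(4,2) = 6. Together 37.
Add back pairs where two caps are both exceeded: 1 + 0 + 0 = 1.
By inclusion–exclusion the count is 45 − 37 + 1 = 9.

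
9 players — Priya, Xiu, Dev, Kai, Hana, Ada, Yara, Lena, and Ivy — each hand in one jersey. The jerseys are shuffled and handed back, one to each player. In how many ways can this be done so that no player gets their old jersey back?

This is the derangement count D_9: permutations of 9 items with no fixed point.
By inclusion–exclusion this is Σ_{j=0}^{9} (−1)^j C(9,j)·(9−j)!.
Computing: 362880 − 362880 + 181440 − 60480 + 15120 − 3024 + 504 − 72 + 9 − 1 = 133496.

133496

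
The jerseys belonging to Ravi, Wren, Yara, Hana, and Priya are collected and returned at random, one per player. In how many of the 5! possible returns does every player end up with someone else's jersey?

44

This is the derangement count D_5: permutations of 5 items with no fixed point.
By inclusion–exclusion this is Σ_{j=0}^{5} (−1)^j C(5,j)·(5−j)!.
Computing: 120 − 120 + 60 − 20 + 5 − 1 = 44.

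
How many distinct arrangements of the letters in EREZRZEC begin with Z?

With the first slot taken by Z, it remains to arrange the other 7 letters (ERERZEC).
Those 7 letters have E appearing 3 times and R appearing twice, giving (7)!/(3!·2!) = 420.

420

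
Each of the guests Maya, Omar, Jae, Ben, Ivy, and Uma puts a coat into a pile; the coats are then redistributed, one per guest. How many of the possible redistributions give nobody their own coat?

Let Aᵢ be the assignments in which guest i gets their own coat. We want the size of the complement of A₁∪…∪A_6.
By inclusion–exclusion this is Σ_{j=0}^{6} (−1)^j C(6,j)·(6−j)!.
Computing: 720 − 720 + 360 − 120 + 30 − 6 + 1 = 265.

265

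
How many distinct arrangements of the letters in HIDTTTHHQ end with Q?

1120

With the last slot taken by Q, it remains to arrange the other 8 letters (HIDTTTHH).
Those 8 letters have H appearing 3 times and T appearing 3 times, giving (8)!/(3!·3!) = 1120.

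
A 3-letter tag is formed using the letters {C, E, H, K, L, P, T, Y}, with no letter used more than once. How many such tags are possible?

336

This is a permutation of 3 out of 8: P(8,3) = 8!/5!.
8 × 7 × 6 = 336.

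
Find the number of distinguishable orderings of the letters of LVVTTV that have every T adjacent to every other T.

20

Treat the 2 copies of T as a single block. The multiset to arrange is then {TT, L, V, V, V}, 5 items in all.
That gives (5)!/(3!) = 20 arrangements.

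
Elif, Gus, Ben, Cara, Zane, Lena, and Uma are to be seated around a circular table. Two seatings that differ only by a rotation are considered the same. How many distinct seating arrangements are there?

Fix one person's seat to break rotational symmetry; the remaining 6 people can be arranged in (6)! = 720 ways.

720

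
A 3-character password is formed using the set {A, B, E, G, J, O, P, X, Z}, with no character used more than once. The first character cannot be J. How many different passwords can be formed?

448

The first character has 9−1 = 8 choices (anything except J).
The remaining 2 characters are filled from the other 8 symbols without repetition: 8 × 7 = 56.
Total: 8 × 56 = 448.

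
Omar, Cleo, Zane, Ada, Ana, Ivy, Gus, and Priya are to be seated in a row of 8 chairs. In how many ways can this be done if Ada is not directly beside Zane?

There are 8! = 40320 arrangements in all. If Ada and Zane are adjacent, merging them into one block gives 2·(7)! = 10080 arrangements.
So 40320 − 10080 = 30240 arrangements keep them apart.

30240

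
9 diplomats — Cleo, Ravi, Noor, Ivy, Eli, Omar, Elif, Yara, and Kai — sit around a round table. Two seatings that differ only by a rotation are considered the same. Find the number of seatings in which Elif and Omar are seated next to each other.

Treat {Elif, Omar} as one unit (2 internal orders) and seat the resulting 8 units around the table: (7)! circular arrangements.
So 2 × (7)! = 2 × 5040 = 10080.

10080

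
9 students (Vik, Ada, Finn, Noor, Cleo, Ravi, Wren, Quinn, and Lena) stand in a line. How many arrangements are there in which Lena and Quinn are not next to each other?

There are 9! = 362880 arrangements in all. If Lena and Quinn are adjacent, merging them into one block gives 2·(8)! = 80640 arrangements.
So 362880 − 80640 = 282240 arrangements keep them apart.

282240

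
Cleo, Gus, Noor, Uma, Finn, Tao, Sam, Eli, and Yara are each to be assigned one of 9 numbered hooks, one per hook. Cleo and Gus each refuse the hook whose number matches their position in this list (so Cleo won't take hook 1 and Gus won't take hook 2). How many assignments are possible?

287280

Let Aᵢ (for i ∈ {1, 2}) be the placements that put person i in their forbidden hook. Any j of these fix j positions, leaving (9−j)! ways to fill the rest, and there are C(2,j) ways to pick which j.
By inclusion–exclusion, the number of valid placements is Σ_{j=0}^{2} (−1)^j C(2,j)·(9−j)!.
Computing: 362880 − 80640 + 5040 = 287280.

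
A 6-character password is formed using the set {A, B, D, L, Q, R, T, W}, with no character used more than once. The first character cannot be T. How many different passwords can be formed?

The first character has 8−1 = 7 choices (anything except T).
The remaining 5 characters are filled from the other 7 symbols without repetition: 7 × 6 × 5 × 4 × 3 = 2520.
Total: 7 × 2520 = 17640.

17640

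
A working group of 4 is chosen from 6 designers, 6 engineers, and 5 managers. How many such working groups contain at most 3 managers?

2375

Split by how many managers are chosen (0 through 3).
Sum: C(5,0)·C(12,4) + C(5,1)·C(12,3) + C(5,2)·C(12,2) + C(5,3)·C(12,1) = 495 + 1100 + 660 + 120 = 2375.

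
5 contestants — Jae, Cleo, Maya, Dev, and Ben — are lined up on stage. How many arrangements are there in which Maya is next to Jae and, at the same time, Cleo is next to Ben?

Treat {Maya,Jae} as one block (2 orders) and {Cleo,Ben} as another (2 orders).
That leaves 3 units to arrange: 2 × 2 × 3! = 4 × 6 = 24.

24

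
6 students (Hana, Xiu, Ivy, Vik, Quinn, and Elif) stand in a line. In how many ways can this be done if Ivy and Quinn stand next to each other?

240

Glue Ivy and Quinn into one block (2 internal orders), leaving 5 units to arrange in a row.
That gives 2 × 5! = 2 × 120 = 240.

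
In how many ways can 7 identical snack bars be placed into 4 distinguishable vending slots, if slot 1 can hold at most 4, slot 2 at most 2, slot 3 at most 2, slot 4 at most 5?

40

Ignoring the caps, the number of non-negative solutions to x_1+…+x_4 = 7 is C(10,3) = 120.
Subtract solutions that violate a single cap (substitute x_i' = x_i − (cap_i+1)): x_1 ≥ 5 gives C(5,3) = 10; x_2 ≥ 3 gives C(7,3) = 35; x_3 ≥ 3 gives C(7,3) = 35; x_4 ≥ 6 gives C(4,3) = 4. Together 84.
Add back pairs where two caps are both exceeded: 0 + 0 + 0 + 4 + 0 + 0 = 4.
By inclusion–exclusion the count is 120 − 84 + 4 = 40.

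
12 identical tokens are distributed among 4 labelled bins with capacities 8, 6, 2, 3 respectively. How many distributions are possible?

Ignoring the caps, the number of non-negative solutions to x_1+…+x_4 = 12 is C(15,3) = 455.
Subtract solutions that violate a single cap (substitute x_i' = x_i − (cap_i+1)): x_1 ≥ 9 gives C(6,3) = 20; x_2 ≥ 7 gives C(8,3) = 56; x_3 ≥ 3 gives C(12,3) = 220; x_4 ≥ 4 gives C(11,3) = 165. Together 461.
Add back pairs where two caps are both exceeded: 0 + 1 + 0 + 10 + 4 + 56 = 71.
By inclusion–exclusion the count is 455 − 461 + 71 = 65.

65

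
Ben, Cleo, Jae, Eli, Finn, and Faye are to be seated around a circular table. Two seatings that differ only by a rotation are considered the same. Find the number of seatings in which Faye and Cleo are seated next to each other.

48

Glue Faye and Cleo into a block (2 internal orders). Seating 5 units around a circle gives (4)! arrangements.
So 2 × (4)! = 2 × 24 = 48.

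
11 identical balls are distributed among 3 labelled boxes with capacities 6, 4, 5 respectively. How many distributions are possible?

15

Ignoring the caps, the number of non-negative solutions to x_1+…+x_3 = 11 is C(13,2) = 78.
Subtract solutions that violate a single cap (substitute x_i' = x_i − (cap_i+1)): x_1 ≥ 7 gives C(6,2) = 15; x_2 ≥ 5 gives C(8,2) = 28; x_3 ≥ 6 gives C(7,2) = 21. Together 64.
Add back pairs where two caps are both exceeded: 0 + 0 + 1 = 1.
By inclusion–exclusion the count is 78 − 64 + 1 = 15.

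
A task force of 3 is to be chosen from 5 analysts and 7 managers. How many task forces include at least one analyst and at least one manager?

175

Unrestricted: C(12,3) = 220 ways to pick any 3 of the 12.
Subtract selections that omit an entire group: no analysts → C(7,3) = 35; no managers → C(5,3) = 10.
Both groups omitted at once is impossible, so 220 − 45 = 175.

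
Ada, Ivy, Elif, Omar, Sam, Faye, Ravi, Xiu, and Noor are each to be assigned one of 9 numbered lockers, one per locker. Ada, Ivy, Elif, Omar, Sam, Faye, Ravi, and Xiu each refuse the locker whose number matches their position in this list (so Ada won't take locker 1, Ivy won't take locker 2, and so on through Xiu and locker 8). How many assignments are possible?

Let Aᵢ (for 1 ≤ i ≤ 8) be the placements that put person i in their forbidden locker. Any j of these fix j positions, leaving (9−j)! ways to fill the rest, and there are C(8,j) ways to pick which j.
By inclusion–exclusion, the number of valid placements is Σ_{j=0}^{8} (−1)^j C(8,j)·(9−j)!.
Computing: 362880 − 322560 + 141120 − 40320 + 8400 − 1344 + 168 − 16 + 1 = 148329.

148329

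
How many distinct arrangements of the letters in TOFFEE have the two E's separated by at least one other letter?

There are 6!/(2!·2!) = 180 arrangements of TOFFEE in total.
Arrangements with the E's together: treat EE as one letter, giving (5)!/(2!) = 60.
Subtracting, 180 − 60 = 120 arrangements keep the E's apart.

120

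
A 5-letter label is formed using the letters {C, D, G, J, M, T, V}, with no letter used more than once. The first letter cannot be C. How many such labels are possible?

2160

The first letter has 7−1 = 6 choices (anything except C).
The remaining 4 letters are filled from the other 6 symbols without repetition: 6 × 5 × 4 × 3 = 360.
Total: 6 × 360 = 2160.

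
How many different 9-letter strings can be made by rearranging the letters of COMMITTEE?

45360

Letter multiplicities in COMMITTEE: C×1, E×2, I×1, M×2, O×1, T×2.
The number of distinct arrangements is 9!/(2!·2!·2!) = 362880/8 = 45360.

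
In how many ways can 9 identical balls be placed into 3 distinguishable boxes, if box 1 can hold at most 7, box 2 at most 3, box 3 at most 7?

By stars and bars, unrestricted non-negative solutions to x_1+…+x_3 = 9 number C(9+2,2) = 55.
Subtract solutions that violate a single cap (substitute x_i' = x_i − (cap_i+1)): x_1 ≥ 8 gives C(3,2) = 3; x_2 ≥ 4 gives C(7,2) = 21; x_3 ≥ 8 gives C(3,2) = 3. Together 27.
No two caps can be exceeded simultaneously, so the pair terms are all 0.
By inclusion–exclusion the count is 55 − 27 + 0 = 28.

28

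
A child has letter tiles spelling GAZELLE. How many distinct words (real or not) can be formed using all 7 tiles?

Letter multiplicities in GAZELLE: A×1, E×2, G×1, L×2, Z×1.
The number of distinct arrangements is 7!/(2!·2!) = 5040/4 = 1260.

1260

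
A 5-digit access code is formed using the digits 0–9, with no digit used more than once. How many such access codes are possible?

30240

Choose and order 5 of the 10 symbols: the first digit has 10 options, the next 9, and so on down to 6.
10 × 9 × 8 × 7 × 6 = 30240.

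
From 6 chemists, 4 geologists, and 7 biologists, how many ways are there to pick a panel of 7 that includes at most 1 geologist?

Split by how many geologists are chosen (0 through 1).
Sum: C(4,0)·C(13,7) + C(4,1)·C(13,6) = 1716 + 6864 = 8580.

8580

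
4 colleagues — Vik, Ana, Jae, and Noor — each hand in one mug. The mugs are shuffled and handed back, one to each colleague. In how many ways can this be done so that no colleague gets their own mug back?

9

Let Aᵢ be the assignments in which colleague i gets their own mug. We want the size of the complement of A₁∪…∪A_4.
By inclusion–exclusion this is Σ_{j=0}^{4} (−1)^j C(4,j)·(4−j)!.
Computing: 24 − 24 + 12 − 4 + 1 = 9.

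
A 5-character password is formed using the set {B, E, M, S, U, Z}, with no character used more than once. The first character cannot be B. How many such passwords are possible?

600

The first character has 6−1 = 5 choices (anything except B).
The remaining 4 characters are filled from the other 5 symbols without repetition: 5 × 4 × 3 × 2 = 120.
Total: 5 × 120 = 600.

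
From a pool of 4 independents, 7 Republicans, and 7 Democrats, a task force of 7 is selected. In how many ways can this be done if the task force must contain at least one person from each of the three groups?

With no constraint there are C(18,7) = 31824 possible selections.
Subtract selections that omit an entire group: no independents → C(14,7) = 3432; no Republicans → C(11,7) = 330; no Democrats → C(11,7) = 330.
Add back selections omitting two groups (i.e. drawn from a single group): C(4,7) + C(7,7) + C(7,7) = 2.
By inclusion–exclusion: 31824 − 4092 + 2 = 27734.

27734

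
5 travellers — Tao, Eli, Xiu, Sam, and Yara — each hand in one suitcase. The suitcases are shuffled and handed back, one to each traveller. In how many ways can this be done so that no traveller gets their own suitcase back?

44

This is the derangement count D_5: permutations of 5 items with no fixed point.
By inclusion–exclusion this is Σ_{j=0}^{5} (−1)^j C(5,j)·(5−j)!.
Computing: 120 − 120 + 60 − 20 + 5 − 1 = 44.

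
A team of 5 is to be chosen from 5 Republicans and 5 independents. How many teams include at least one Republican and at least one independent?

250

With no constraint there are C(10,5) = 252 possible selections.
Subtract selections that omit an entire group: no Republicans → C(5,5) = 1; no independents → C(5,5) = 1.
Both groups omitted at once is impossible, so 252 − 2 = 250.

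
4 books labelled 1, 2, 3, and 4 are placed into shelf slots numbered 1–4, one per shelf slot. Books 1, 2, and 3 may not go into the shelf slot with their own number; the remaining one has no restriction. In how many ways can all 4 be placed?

Let Aᵢ (for i ∈ {1, 2, 3}) be the placements that put book i in its forbidden shelf slot. Any j of these fix j positions, leaving (4−j)! ways to fill the rest, and there are C(3,j) ways to pick which j.
By inclusion–exclusion, the number of valid placements is Σ_{j=0}^{3} (−1)^j C(3,j)·(4−j)!.
Computing: 24 − 18 + 6 − 1 = 11.

11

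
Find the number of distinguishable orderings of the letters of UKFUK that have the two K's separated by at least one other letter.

Total arrangements of UKFUK: 5!/(2!·2!) = 30.
Arrangements with the K's together: treat KK as one letter, giving (4)!/(2!) = 12.
Hence 30 − 12 = 18.

18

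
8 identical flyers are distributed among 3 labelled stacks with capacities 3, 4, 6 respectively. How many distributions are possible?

17

Ignoring the caps, the number of non-negative solutions to x_1+…+x_3 = 8 is C(10,2) = 45.
Subtract solutions that violate a single cap (substitute x_i' = x_i − (cap_i+1)): x_1 ≥ 4 gives C(6,2) = 15; x_2 ≥ 5 gives C(5,2) = 10; x_3 ≥ 7 gives C(3,2) = 3. Together 28.
No two caps can be exceeded simultaneously, so the pair terms are all 0.
By inclusion–exclusion the count is 45 − 28 + 0 = 17.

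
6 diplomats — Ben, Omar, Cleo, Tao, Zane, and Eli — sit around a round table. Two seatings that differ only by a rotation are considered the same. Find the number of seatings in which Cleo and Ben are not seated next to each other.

All circular seatings of 6 people number (5)! = 120.
Seatings with Cleo beside Ben: treat them as a block with 2 internal orders, giving 2 × (4)! = 48.
Subtracting, 120 − 48 = 72.

72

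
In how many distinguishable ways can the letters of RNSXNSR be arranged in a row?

630

RNSXNSR has 7 letters with N appearing twice, R appearing twice, and S appearing twice.
So there are 7! / (2!·2!·2!) = 630 distinguishable arrangements.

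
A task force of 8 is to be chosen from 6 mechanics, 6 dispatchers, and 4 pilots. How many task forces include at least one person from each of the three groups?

With no constraint there are C(16,8) = 12870 possible selections.
Subtract selections that omit an entire group: no mechanics → C(10,8) = 45; no dispatchers → C(10,8) = 45; no pilots → C(12,8) = 495.
Add back selections omitting two groups (i.e. drawn from a single group): C(6,8) + C(6,8) + C(4,8) = 0.
By inclusion–exclusion: 12870 − 585 + 0 = 12285.

12285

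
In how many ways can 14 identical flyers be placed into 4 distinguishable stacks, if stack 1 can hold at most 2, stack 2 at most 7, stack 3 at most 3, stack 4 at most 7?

By stars and bars, unrestricted non-negative solutions to x_1+…+x_4 = 14 number C(14+3,3) = 680.
Subtract solutions that violate a single cap (substitute x_i' = x_i − (cap_i+1)): x_1 ≥ 3 gives C(14,3) = 364; x_2 ≥ 8 gives C(9,3) = 84; x_3 ≥ 4 gives C(13,3) = 286; x_4 ≥ 8 gives C(9,3) = 84. Together 818.
Add back pairs where two caps are both exceeded: 20 + 120 + 20 + 10 + 0 + 10 = 180.
By inclusion–exclusion the count is 680 − 818 + 180 = 42.

42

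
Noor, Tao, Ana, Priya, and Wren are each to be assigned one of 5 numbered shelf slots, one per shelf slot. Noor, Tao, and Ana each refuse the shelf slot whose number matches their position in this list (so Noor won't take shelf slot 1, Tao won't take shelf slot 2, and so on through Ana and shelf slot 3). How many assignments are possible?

64

Let Aᵢ (for i ∈ {1, 2, 3}) be the placements that put person i in their forbidden shelf slot. Any j of these fix j positions, leaving (5−j)! ways to fill the rest, and there are C(3,j) ways to pick which j.
By inclusion–exclusion, the number of valid placements is Σ_{j=0}^{3} (−1)^j C(3,j)·(5−j)!.
Computing: 120 − 72 + 18 − 2 = 64.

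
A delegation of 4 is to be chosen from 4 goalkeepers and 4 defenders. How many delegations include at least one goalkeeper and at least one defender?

Total 4-person selections from all 8: C(8,4) = 70.
Subtract selections that omit an entire group: no goalkeepers → C(4,4) = 1; no defenders → C(4,4) = 1.
Both groups omitted at once is impossible, so 70 − 2 = 68.

68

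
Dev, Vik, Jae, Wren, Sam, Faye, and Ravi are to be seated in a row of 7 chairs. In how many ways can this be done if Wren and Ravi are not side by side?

3600

Of the 7! = 5040 arrangements, those with Wren and Ravi adjacent number 2 × 6! = 1440 (treat the pair as a block with 2 internal orders).
Complementary counting: 5040 − 1440 = 3600.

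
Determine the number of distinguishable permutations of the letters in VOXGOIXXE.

Letter multiplicities in VOXGOIXXE: E×1, G×1, I×1, O×2, V×1, X×3.
The number of distinct arrangements is 9!/(3!·2!) = 362880/12 = 30240.

30240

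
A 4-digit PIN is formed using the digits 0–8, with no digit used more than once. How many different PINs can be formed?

3024

With no repetition, fill the 4 digits in order: 9 choices, then 8, down to 6.
That product is 9 × 8 × 7 × 6 = 3024.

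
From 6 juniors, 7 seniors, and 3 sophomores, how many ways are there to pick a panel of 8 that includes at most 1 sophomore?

Split by how many sophomores are chosen (0 through 1).
Sum: C(3,0)·C(13,8) + C(3,1)·C(13,7) = 1287 + 5148 = 6435.

6435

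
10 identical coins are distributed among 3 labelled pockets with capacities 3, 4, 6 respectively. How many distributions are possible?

By stars and bars, unrestricted non-negative solutions to x_1+…+x_3 = 10 number C(10+2,2) = 66.
Subtract solutions that violate a single cap (substitute x_i' = x_i − (cap_i+1)): x_1 ≥ 4 gives C(8,2) = 28; x_2 ≥ 5 gives C(7,2) = 21; x_3 ≥ 7 gives C(5,2) = 10. Together 59.
Add back pairs where two caps are both exceeded: 3 + 0 + 0 = 3.
By inclusion–exclusion the count is 66 − 59 + 3 = 10.

10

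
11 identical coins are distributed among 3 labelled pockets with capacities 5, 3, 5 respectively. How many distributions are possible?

Without the upper bounds there are C(13,2) = 78 ways to split 11 among 3 pockets.
Subtract solutions that violate a single cap (substitute x_i' = x_i − (cap_i+1)): x_1 ≥ 6 gives C(7,2) = 21; x_2 ≥ 4 gives C(9,2) = 36; x_3 ≥ 6 gives C(7,2) = 21. Together 78.
Add back pairs where two caps are both exceeded: 3 + 0 + 3 = 6.
By inclusion–exclusion the count is 78 − 78 + 6 = 6.

6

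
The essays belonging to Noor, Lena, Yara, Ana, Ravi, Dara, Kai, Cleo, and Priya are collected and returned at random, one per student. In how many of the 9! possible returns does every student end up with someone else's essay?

133496

Let Aᵢ be the assignments in which student i gets their own essay. We want the size of the complement of A₁∪…∪A_9.
By inclusion–exclusion this is Σ_{j=0}^{9} (−1)^j C(9,j)·(9−j)!.
Computing: 362880 − 362880 + 181440 − 60480 + 15120 − 3024 + 504 − 72 + 9 − 1 = 133496.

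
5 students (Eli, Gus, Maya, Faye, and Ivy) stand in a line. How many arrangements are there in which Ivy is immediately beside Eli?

Glue Ivy and Eli into one block (2 internal orders), leaving 4 units to arrange in a row.
So the count is 2·(4)! = 48.

48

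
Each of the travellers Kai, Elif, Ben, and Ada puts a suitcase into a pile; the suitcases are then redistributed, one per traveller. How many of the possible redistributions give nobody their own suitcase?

Count assignments avoiding every fixed point. For any j of the 4 travellers fixed to their own suitcase, the other 4−j can be arranged in (4−j)! ways.
By inclusion–exclusion this is Σ_{j=0}^{4} (−1)^j C(4,j)·(4−j)!.
Computing: 24 − 24 + 12 − 4 + 1 = 9.

9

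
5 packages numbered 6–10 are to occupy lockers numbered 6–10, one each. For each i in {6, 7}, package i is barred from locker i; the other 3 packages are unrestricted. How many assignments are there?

78

Let Aᵢ (for i ∈ {6, 7}) be the placements that put package i in its forbidden locker. Any j of these fix j positions, leaving (5−j)! ways to fill the rest, and there are C(2,j) ways to pick which j.
By inclusion–exclusion, the number of valid placements is Σ_{j=0}^{2} (−1)^j C(2,j)·(5−j)!.
Computing: 120 − 48 + 6 = 78.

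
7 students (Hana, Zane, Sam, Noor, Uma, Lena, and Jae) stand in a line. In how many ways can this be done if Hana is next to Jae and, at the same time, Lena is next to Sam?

480

Treat {Hana,Jae} as one block (2 orders) and {Lena,Sam} as another (2 orders).
That leaves 5 units to arrange: 2 × 2 × 5! = 4 × 120 = 480.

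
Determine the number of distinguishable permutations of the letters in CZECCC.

30

CZECCC has 6 letters with C appearing 4 times.
Dividing 6! = 720 by 4! = 24 for the repeated letters gives 30.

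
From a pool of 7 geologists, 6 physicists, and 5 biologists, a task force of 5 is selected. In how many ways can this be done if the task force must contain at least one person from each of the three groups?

Unrestricted: C(18,5) = 8568 ways to pick any 5 of the 18.
Selections missing a whole group: no geologists → C(11,5) = 462; no physicists → C(12,5) = 792; no biologists → C(13,5) = 1287.
Add back selections omitting two groups (i.e. drawn from a single group): C(7,5) + C(6,5) + C(5,5) = 28.
By inclusion–exclusion: 8568 − 2541 + 28 = 6055.

6055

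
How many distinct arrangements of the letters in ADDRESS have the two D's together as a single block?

Treat the 2 copies of D as a single block. The multiset to arrange is then {DD, A, E, R, S, S}, 6 items in all.
That gives (6)!/(2!) = 360 arrangements.

360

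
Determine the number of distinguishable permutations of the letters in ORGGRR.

The 6 letters of ORGGRR have repeats: G appearing twice and R appearing 3 times.
So there are 6! / (3!·2!) = 60 distinguishable arrangements.

60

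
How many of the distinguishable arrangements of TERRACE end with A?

180

Fix A in the last position and arrange the remaining 6 letters.
Those 6 letters have E appearing twice and R appearing twice, giving (6)!/(2!·2!) = 180.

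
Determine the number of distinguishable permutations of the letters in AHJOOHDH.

3360

AHJOOHDH has 8 letters with H appearing 3 times and O appearing twice.
So there are 8! / (3!·2!) = 3360 distinguishable arrangements.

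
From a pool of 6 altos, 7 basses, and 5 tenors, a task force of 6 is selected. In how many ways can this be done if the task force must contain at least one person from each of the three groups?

With no constraint there are C(18,6) = 18564 possible selections.
Selections missing a whole group: no altos → C(12,6) = 924; no basses → C(11,6) = 462; no tenors → C(13,6) = 1716.
Add back selections omitting two groups (i.e. drawn from a single group): C(6,6) + C(7,6) + C(5,6) = 8.
By inclusion–exclusion: 18564 − 3102 + 8 = 15470.

15470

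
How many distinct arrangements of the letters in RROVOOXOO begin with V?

168

Fix V in the first position and arrange the remaining 8 letters.
Those 8 letters have O appearing 5 times and R appearing twice, giving (8)!/(5!·2!) = 168.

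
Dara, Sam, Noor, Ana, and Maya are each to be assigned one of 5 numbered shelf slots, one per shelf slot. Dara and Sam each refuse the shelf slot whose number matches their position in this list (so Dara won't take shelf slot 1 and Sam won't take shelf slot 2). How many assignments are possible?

78

Let Aᵢ (for i ∈ {1, 2}) be the placements that put person i in their forbidden shelf slot. Any j of these fix j positions, leaving (5−j)! ways to fill the rest, and there are C(2,j) ways to pick which j.
By inclusion–exclusion, the number of valid placements is Σ_{j=0}^{2} (−1)^j C(2,j)·(5−j)!.
Computing: 120 − 48 + 6 = 78.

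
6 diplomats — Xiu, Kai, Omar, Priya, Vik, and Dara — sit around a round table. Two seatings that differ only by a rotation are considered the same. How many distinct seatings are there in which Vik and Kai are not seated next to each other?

All circular seatings of 6 people number (5)! = 120.
Seatings with Vik beside Kai: treat them as a block with 2 internal orders, giving 2 × (4)! = 48.
Subtracting, 120 − 48 = 72.

72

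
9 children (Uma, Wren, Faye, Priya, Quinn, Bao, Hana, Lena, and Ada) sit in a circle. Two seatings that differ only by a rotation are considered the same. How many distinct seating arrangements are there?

40320

Around a circle, 9 distinct people have 9!/9 = (8)! = 40320 rotationally distinct seatings.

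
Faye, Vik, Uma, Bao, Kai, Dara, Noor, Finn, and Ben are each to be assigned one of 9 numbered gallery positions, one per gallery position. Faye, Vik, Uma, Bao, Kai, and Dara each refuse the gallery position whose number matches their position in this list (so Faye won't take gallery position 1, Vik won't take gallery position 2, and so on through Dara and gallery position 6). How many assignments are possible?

183822

Let Aᵢ (for 1 ≤ i ≤ 6) be the placements that put person i in their forbidden gallery position. Any j of these fix j positions, leaving (9−j)! ways to fill the rest, and there are C(6,j) ways to pick which j.
By inclusion–exclusion, the number of valid placements is Σ_{j=0}^{6} (−1)^j C(6,j)·(9−j)!.
Computing: 362880 − 241920 + 75600 − 14400 + 1800 − 144 + 6 = 183822.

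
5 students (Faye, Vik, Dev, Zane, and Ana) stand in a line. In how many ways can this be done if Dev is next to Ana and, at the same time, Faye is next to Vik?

24

Treat {Dev,Ana} as one block (2 orders) and {Faye,Vik} as another (2 orders).
That leaves 3 units to arrange: 2 × 2 × 3! = 4 × 6 = 24.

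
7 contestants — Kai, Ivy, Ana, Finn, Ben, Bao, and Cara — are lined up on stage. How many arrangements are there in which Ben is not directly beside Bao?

There are 7! = 5040 arrangements in all. If Ben and Bao are adjacent, merging them into one block gives 2·(6)! = 1440 arrangements.
Complementary counting: 5040 − 1440 = 3600.

3600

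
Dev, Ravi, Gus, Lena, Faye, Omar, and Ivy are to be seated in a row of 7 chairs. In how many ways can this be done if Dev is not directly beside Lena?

Of the 7! = 5040 arrangements, those with Dev and Lena adjacent number 2 × 6! = 1440 (treat the pair as a block with 2 internal orders).
Complementary counting: 5040 − 1440 = 3600.

3600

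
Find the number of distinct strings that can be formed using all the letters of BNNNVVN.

The 7 letters of BNNNVVN have repeats: N appearing 4 times and V appearing twice.
The number of distinct arrangements is 7!/(4!·2!) = 5040/48 = 105.

105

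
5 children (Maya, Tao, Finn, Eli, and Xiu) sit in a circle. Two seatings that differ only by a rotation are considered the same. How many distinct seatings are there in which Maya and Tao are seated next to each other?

12

Treat {Maya, Tao} as one unit (2 internal orders) and seat the resulting 4 units around the table: (3)! circular arrangements.
So 2 × (3)! = 2 × 6 = 12.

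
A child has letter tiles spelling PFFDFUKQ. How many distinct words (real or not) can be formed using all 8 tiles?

6720

The 8 letters of PFFDFUKQ have repeats: F appearing 3 times.
So there are 8! / (3!) = 6720 distinguishable arrangements.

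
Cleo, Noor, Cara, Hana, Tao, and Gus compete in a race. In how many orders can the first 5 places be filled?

This is an ordered selection of 5 from 6: P(6,5).
That gives 6 × 5 × 4 × 3 × 2 = 720.

720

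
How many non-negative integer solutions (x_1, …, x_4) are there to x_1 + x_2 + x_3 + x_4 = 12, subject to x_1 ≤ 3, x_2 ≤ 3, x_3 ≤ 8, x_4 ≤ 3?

By stars and bars, unrestricted non-negative solutions to x_1+…+x_4 = 12 number C(12+3,3) = 455.
Subtract solutions that violate a single cap (substitute x_i' = x_i − (cap_i+1)): x_1 ≥ 4 gives C(11,3) = 165; x_2 ≥ 4 gives C(11,3) = 165; x_3 ≥ 9 gives C(6,3) = 20; x_4 ≥ 4 gives C(11,3) = 165. Together 515.
Add back pairs where two caps are both exceeded: 35 + 0 + 35 + 0 + 35 + 0 = 105.
Subtract triples: 0 + 1 + 0 + 0 = 1.
By inclusion–exclusion the count is 455 − 515 + 105 − 1 = 44.

44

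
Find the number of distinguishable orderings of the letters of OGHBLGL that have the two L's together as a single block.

360

Treat the 2 copies of L as a single block. The multiset to arrange is then {LL, B, G, G, H, O}, 6 items in all.
That gives (6)!/(2!) = 360 arrangements.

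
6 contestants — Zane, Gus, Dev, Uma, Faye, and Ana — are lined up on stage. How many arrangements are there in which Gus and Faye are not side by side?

480

Of the 6! = 720 arrangements, those with Gus and Faye adjacent number 2 × 5! = 240 (treat the pair as a block with 2 internal orders).
So 720 − 240 = 480 arrangements keep them apart.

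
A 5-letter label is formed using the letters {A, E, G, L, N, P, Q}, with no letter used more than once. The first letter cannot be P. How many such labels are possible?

2160

The first letter has 7−1 = 6 choices (anything except P).
The remaining 4 letters are filled from the other 6 symbols without repetition: 6 × 5 × 4 × 3 = 360.
Total: 6 × 360 = 2160.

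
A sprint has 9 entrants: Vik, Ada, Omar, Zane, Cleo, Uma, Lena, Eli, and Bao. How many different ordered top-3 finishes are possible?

504

This is an ordered selection of 3 from 9: P(9,3).
That gives 9 × 8 × 7 = 504.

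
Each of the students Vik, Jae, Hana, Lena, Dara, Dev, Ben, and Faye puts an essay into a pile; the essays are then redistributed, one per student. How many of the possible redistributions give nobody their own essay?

This is the derangement count D_8: permutations of 8 items with no fixed point.
By inclusion–exclusion this is Σ_{j=0}^{8} (−1)^j C(8,j)·(8−j)!.
Computing: 40320 − 40320 + 20160 − 6720 + 1680 − 336 + 56 − 8 + 1 = 14833.

14833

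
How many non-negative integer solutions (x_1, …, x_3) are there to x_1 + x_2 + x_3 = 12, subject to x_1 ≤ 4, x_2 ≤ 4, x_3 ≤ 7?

Without the upper bounds there are C(14,2) = 91 ways to split 12 among 3 variables.
Subtract solutions that violate a single cap (substitute x_i' = x_i − (cap_i+1)): x_1 ≥ 5 gives C(9,2) = 36; x_2 ≥ 5 gives C(9,2) = 36; x_3 ≥ 8 gives C(6,2) = 15. Together 87.
Add back pairs where two caps are both exceeded: 6 + 0 + 0 = 6.
By inclusion–exclusion the count is 91 − 87 + 6 = 10.

10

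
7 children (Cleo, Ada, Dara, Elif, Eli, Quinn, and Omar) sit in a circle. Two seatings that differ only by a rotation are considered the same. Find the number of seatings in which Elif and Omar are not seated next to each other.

All circular seatings of 7 people number (6)! = 720.
Seatings with Elif beside Omar: treat them as a block with 2 internal orders, giving 2 × (5)! = 240.
Subtracting, 720 − 240 = 480.

480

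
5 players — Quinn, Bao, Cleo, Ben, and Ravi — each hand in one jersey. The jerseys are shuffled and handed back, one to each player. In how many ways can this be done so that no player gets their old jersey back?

Let Aᵢ be the assignments in which player i gets their old jersey. We want the size of the complement of A₁∪…∪A_5.
By inclusion–exclusion this is Σ_{j=0}^{5} (−1)^j C(5,j)·(5−j)!.
Computing: 120 − 120 + 60 − 20 + 5 − 1 = 44.

44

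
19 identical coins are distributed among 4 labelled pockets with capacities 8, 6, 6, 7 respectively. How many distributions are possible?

Ignoring the caps, the number of non-negative solutions to x_1+…+x_4 = 19 is C(22,3) = 1540.
Subtract solutions that violate a single cap (substitute x_i' = x_i − (cap_i+1)): x_1 ≥ 9 gives C(13,3) = 286; x_2 ≥ 7 gives C(15,3) = 455; x_3 ≥ 7 gives C(15,3) = 455; x_4 ≥ 8 gives C(14,3) = 364. Together 1560.
Add back pairs where two caps are both exceeded: 20 + 20 + 10 + 56 + 35 + 35 = 176.
By inclusion–exclusion the count is 1540 − 1560 + 176 = 156.

156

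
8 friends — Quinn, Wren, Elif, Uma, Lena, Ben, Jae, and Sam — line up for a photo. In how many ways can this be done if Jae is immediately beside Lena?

Place the 6 others and the Jae-Lena pair as 7 objects in a line; the pair has 2 internal arrangements.
So the count is 2·(7)! = 10080.

10080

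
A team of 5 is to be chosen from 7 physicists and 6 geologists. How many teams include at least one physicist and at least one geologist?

With no constraint there are C(13,5) = 1287 possible selections.
Selections missing a whole group: no physicists → C(6,5) = 6; no geologists → C(7,5) = 21.
Both groups omitted at once is impossible, so 1287 − 27 = 1260.

1260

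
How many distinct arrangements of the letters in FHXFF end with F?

With the last slot taken by F, it remains to arrange the other 4 letters (HXFF).
Those 4 letters have F appearing twice, giving (4)!/(2!) = 12.

12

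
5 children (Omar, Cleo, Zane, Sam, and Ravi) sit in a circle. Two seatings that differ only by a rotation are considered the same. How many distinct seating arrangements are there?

24

Seat Omar anywhere (absorbing the rotational symmetry), then permute the other 4: (4)! = 24.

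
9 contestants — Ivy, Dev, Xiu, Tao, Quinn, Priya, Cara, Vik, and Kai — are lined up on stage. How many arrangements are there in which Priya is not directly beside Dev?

282240

There are 9! = 362880 arrangements in all. If Priya and Dev are adjacent, merging them into one block gives 2·(8)! = 80640 arrangements.
So 362880 − 80640 = 282240 arrangements keep them apart.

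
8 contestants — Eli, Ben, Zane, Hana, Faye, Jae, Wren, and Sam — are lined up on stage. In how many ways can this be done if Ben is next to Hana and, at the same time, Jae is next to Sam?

2880

Treat {Ben,Hana} as one block (2 orders) and {Jae,Sam} as another (2 orders).
That leaves 6 units to arrange: 2 × 2 × 6! = 4 × 720 = 2880.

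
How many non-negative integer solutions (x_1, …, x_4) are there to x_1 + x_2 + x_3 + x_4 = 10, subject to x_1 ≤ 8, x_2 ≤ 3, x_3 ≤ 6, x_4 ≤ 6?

158

Ignoring the caps, the number of non-negative solutions to x_1+…+x_4 = 10 is C(13,3) = 286.
Subtract solutions that violate a single cap (substitute x_i' = x_i − (cap_i+1)): x_1 ≥ 9 gives C(4,3) = 4; x_2 ≥ 4 gives C(9,3) = 84; x_3 ≥ 7 gives C(6,3) = 20; x_4 ≥ 7 gives C(6,3) = 20. Together 128.
No two caps can be exceeded simultaneously, so the pair terms are all 0.
By inclusion–exclusion the count is 286 − 128 + 0 = 158.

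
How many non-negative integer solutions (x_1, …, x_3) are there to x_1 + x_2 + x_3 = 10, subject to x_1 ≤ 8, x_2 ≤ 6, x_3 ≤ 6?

Without the upper bounds there are C(12,2) = 66 ways to split 10 among 3 variables.
Subtract solutions that violate a single cap (substitute x_i' = x_i − (cap_i+1)): x_1 ≥ 9 gives C(3,2) = 3; x_2 ≥ 7 gives C(5,2) = 10; x_3 ≥ 7 gives C(5,2) = 10. Together 23.
No two caps can be exceeded simultaneously, so the pair terms are all 0.
By inclusion–exclusion the count is 66 − 23 + 0 = 43.

43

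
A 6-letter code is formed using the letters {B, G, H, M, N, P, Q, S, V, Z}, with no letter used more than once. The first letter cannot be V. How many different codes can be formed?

The first letter has 10−1 = 9 choices (anything except V).
The remaining 5 letters are filled from the other 9 symbols without repetition: 9 × 8 × 7 × 6 × 5 = 15120.
Total: 9 × 15120 = 136080.

136080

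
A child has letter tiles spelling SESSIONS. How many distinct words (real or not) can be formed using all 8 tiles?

1680

SESSIONS has 8 letters with S appearing 4 times.
Dividing 8! = 40320 by 4! = 24 for the repeated letters gives 1680.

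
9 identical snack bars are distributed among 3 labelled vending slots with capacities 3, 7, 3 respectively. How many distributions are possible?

Ignoring the caps, the number of non-negative solutions to x_1+…+x_3 = 9 is C(11,2) = 55.
Subtract solutions that violate a single cap (substitute x_i' = x_i − (cap_i+1)): x_1 ≥ 4 gives C(7,2) = 21; x_2 ≥ 8 gives C(3,2) = 3; x_3 ≥ 4 gives C(7,2) = 21. Together 45.
Add back pairs where two caps are both exceeded: 0 + 3 + 0 = 3.
By inclusion–exclusion the count is 55 − 45 + 3 = 13.

13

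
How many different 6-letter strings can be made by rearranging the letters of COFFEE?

Letter multiplicities in COFFEE: C×1, E×2, F×2, O×1.
The number of distinct arrangements is 6!/(2!·2!) = 720/4 = 180.

180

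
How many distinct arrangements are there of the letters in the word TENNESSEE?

3780

Letter multiplicities in TENNESSEE: E×4, N×2, S×2, T×1.
The number of distinct arrangements is 9!/(4!·2!·2!) = 362880/96 = 3780.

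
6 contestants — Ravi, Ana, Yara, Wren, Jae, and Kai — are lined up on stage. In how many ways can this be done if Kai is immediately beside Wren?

240

Glue Kai and Wren into one block (2 internal orders), leaving 5 units to arrange in a row.
So the count is 2·(5)! = 240.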